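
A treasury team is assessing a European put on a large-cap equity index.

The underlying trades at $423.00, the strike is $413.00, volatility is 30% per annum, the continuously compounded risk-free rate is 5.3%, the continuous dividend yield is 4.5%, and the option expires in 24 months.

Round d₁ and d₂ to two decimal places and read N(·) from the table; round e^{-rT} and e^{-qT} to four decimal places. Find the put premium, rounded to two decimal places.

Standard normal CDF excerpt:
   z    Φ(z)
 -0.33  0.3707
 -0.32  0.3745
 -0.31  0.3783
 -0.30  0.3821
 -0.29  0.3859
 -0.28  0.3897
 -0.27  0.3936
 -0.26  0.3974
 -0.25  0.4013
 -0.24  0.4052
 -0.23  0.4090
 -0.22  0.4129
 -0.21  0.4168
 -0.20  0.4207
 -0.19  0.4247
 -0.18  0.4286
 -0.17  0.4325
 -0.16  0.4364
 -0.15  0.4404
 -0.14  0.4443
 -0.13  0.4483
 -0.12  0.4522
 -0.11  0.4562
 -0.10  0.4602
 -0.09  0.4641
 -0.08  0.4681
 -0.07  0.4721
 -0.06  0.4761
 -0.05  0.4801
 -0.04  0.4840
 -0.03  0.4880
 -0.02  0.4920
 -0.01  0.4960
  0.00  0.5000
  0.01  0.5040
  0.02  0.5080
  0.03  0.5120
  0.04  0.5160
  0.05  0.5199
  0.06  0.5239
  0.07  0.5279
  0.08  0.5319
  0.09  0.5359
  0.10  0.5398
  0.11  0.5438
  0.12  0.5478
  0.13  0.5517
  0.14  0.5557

T = 2;  σ√T = 0.4243
ln(S/K) + (r − q + σ²/2)T = ln(423/413) + (0.053 − 0.045 + 0.3²/2)·2 = 0.0239 + 0.1060 = 0.1299
d₁ = 0.1299 / 0.4243 = 0.3062 → 0.31
d₂ = d₁ − σ√T = 0.3062 − 0.4243 = -0.1180 → -0.12
exp(−qT) = exp(−0.045·2) = 0.9139;  exp(−rT) = exp(−0.053·2) = 0.8994
N(−d₂) = N(0.12) = 0.5478;  N(−d₁) = N(-0.31) = 0.3783
P = 413·0.8994·0.5478 − 423·0.9139·0.3783 = 203.4815 − 146.2431 = 57.2384

$57.24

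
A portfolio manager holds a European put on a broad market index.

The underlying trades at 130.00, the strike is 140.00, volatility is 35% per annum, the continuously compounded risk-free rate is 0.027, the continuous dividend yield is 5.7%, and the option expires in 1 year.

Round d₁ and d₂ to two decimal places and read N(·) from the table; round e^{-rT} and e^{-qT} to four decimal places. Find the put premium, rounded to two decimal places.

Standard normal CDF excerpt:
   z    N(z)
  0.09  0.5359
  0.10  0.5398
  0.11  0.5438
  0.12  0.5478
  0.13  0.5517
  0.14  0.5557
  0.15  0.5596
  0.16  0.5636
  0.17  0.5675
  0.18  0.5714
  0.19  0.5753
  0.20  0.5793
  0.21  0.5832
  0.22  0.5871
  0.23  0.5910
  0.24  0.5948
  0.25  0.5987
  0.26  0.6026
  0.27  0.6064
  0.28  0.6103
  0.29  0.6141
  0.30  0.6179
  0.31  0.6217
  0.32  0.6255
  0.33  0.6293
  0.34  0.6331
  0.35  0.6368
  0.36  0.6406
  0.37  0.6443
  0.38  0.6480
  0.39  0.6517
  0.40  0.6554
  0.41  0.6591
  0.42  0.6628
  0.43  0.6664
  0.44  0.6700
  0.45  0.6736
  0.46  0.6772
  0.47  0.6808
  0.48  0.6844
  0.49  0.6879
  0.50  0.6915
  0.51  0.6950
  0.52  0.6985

σ√T = 0.35·√1 = 0.3500
d₁ = [ln(130/140) + (0.027 − 0.057 + 0.35²/2)·1] / 0.3500 = [-0.0741 + 0.0312] / 0.3500 = -0.1225 ≈ -0.12
d₂ = d₁ − σ√T = -0.1225 − 0.3500 = -0.4725 ≈ -0.47
e^(−qT) = e^(−0.057·1) = 0.9446;  e^(−rT) = e^(−0.027·1) = 0.9734
N(−d₂) = N(0.47) = 0.6808;  N(−d₁) = N(0.12) = 0.5478
P = 140·0.9734·0.6808 − 130·0.9446·0.5478 = 92.7767 − 67.2687 = 25.5080

25.51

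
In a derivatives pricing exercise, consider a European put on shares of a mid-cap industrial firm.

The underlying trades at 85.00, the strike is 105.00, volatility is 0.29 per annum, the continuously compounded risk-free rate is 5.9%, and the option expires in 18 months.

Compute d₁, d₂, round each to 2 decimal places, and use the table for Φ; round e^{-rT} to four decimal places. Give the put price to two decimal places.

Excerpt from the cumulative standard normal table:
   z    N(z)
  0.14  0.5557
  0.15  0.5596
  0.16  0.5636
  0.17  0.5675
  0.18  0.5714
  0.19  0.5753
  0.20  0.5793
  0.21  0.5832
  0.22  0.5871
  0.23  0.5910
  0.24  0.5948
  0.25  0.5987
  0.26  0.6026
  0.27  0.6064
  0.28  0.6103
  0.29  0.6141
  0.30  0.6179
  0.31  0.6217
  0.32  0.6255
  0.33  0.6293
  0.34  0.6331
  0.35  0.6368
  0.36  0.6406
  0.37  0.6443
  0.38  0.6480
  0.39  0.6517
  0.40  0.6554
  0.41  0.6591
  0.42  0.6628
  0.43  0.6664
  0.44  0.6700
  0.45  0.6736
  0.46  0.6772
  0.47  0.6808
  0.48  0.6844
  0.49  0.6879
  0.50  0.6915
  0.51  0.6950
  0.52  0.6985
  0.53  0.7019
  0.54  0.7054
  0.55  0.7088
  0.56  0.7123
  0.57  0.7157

σ√T = 0.29·√1.5 = 0.3552
d₁ = [ln(85/105) + (0.059 + 0.29²/2)·1.5] / 0.3552 = [-0.2113 + 0.1516] / 0.3552 = -0.1682 ≈ -0.17
d₂ = d₁ − σ√T = -0.1682 − 0.3552 = -0.5234 ≈ -0.52
e^(−rT) = e^(−0.059·1.5) = 0.9153
N(−d₂) = N(0.52) = 0.6985;  N(−d₁) = N(0.17) = 0.5675
P = 105·0.9153·0.6985 − 85·0.5675 = 67.1304 − 48.2375 = 18.8929

18.89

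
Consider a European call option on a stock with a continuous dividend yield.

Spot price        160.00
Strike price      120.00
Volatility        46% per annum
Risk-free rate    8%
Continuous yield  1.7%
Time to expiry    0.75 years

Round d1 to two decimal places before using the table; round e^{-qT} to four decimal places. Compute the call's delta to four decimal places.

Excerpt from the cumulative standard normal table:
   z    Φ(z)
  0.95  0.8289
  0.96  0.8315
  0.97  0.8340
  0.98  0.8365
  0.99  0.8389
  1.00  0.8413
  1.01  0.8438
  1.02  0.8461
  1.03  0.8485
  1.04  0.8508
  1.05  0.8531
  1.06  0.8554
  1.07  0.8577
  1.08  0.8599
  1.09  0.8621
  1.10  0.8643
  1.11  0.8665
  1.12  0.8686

0.8400

σ√T = 0.46 × 0.8660 = 0.3984
d₁ = [ln(160/120) + (0.08 − 0.017 + 0.46²/2)·0.75] / 0.3984 = [0.2877 + 0.1266] / 0.3984 = 1.0399 ⇒ 1.04
N(d₁) = N(1.04) = 0.8508
Δ_call = exp(−qT)·N(d₁) = 0.9873·0.8508 = 0.8400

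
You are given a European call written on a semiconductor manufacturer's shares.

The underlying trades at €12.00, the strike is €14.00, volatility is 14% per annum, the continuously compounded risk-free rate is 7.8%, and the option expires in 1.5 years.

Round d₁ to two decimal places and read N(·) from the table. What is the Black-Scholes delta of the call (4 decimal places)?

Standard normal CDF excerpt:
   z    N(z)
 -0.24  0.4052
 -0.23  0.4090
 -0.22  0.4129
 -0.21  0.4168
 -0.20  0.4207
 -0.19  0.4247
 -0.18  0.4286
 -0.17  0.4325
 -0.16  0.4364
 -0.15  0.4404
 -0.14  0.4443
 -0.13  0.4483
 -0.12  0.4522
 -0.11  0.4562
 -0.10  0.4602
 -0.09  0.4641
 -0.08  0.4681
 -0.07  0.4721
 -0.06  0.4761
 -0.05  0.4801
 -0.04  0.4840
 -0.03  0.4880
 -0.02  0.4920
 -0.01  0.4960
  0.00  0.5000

0.4483

σ√T = 0.14 × 1.2247 = 0.1715
ln(S/K) + (r + σ²/2)T = ln(12/14) + (0.078 + 0.14²/2)·1.5 = -0.1542 + 0.1317 = -0.0225
d₁ = -0.0225 / 0.1715 = -0.1309 ≈ -0.13
N(d₁) = N(-0.13) = 0.4483
Δ_call = N(d₁) = 0.4483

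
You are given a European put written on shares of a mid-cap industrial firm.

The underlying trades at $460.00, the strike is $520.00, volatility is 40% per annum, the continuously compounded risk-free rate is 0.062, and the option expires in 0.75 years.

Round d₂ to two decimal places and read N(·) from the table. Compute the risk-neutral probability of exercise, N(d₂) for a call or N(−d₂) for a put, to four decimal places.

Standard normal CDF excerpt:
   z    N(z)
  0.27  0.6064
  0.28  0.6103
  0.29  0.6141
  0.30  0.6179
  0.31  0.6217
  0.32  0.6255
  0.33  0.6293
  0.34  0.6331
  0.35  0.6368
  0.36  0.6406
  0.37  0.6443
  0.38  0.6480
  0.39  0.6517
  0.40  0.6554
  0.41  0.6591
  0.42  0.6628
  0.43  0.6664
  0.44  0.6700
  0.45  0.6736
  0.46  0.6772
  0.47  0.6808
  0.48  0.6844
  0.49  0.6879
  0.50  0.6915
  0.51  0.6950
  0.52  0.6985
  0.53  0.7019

0.6517

σ√T = 0.4 × 0.8660 = 0.3464
d₁ = [ln(460/520) + (0.062 + 0.4²/2)·0.75] / 0.3464 = [-0.1226 + 0.1065] / 0.3464 = -0.0465 ≈ -0.05
d₂ = d₁ − σ√T = -0.0465 − 0.3464 = -0.3929 ≈ -0.39
Risk-neutral Pr[S_T < K] = N(−d₂) = N(0.39) = 0.6517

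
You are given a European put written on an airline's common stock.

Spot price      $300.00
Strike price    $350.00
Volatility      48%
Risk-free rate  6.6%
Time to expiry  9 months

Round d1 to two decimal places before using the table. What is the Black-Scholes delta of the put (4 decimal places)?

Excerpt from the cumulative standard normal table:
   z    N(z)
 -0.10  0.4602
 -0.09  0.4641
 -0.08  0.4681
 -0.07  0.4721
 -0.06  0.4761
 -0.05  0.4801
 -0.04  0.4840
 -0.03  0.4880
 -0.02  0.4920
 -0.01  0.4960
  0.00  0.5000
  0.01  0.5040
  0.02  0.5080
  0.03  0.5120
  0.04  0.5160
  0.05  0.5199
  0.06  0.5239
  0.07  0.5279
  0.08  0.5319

σ√T = 0.48 × 0.8660 = 0.4157
d₁ = [ln(300/350) + (0.066 + 0.48²/2)·0.75] / 0.4157 = [-0.1542 + 0.1359] / 0.4157 = -0.0439 which rounds to -0.04
N(d₁) = N(-0.04) = 0.4840
Δ_put = N(d₁) − 1 = 0.4840 − 1 = -0.5160

-0.5160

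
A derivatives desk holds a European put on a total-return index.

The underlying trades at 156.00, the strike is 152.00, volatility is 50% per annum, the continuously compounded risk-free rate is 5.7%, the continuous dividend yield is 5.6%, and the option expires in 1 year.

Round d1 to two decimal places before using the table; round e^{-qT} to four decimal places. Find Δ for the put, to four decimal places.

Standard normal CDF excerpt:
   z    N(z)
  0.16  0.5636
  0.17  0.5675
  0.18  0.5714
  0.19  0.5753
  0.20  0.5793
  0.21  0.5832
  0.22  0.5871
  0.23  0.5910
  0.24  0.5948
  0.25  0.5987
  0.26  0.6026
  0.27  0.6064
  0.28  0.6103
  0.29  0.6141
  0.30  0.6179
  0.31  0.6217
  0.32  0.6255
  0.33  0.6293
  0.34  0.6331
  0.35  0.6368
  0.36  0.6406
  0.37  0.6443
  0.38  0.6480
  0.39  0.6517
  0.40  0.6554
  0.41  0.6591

σ√T = 0.5 × 1.0000 = 0.5000
d₁ = [ln(156/152) + (0.057 − 0.056 + 0.5²/2)·1] / 0.5000 = [0.0260 + 0.1260] / 0.5000 = 0.3040 ≈ 0.30
N(d₁) = N(0.30) = 0.6179
Δ_put = exp(−qT)·(N(d₁) − 1) = 0.9455·(0.6179 − 1) = -0.3613

-0.3613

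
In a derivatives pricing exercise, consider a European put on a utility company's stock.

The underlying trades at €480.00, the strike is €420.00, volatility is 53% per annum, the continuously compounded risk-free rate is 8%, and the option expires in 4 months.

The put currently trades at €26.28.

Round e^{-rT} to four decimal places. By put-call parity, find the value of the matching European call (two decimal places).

€97.33

e^(−rT) = e^(−0.08·0.3333) = 0.9737
Put-call parity: C − P = S − K·e^(−rT) = 480 − 420·0.9737 = 480 − 408.9540 = 71.0460
C = P + (C − P) = 26.28 + (71.0460) = 97.3260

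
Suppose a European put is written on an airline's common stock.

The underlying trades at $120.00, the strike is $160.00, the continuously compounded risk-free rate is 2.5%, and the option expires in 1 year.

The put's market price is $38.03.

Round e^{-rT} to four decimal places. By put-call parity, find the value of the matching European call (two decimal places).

$1.98

exp(−rT) = exp(−0.025·1) = 0.9753
Put-call parity: C − P = S − K·e^(−rT) = 120 − 160·0.9753 = 120 − 156.0480 = -36.0480
C = P + (C − P) = 38.03 + (-36.0480) = 1.9820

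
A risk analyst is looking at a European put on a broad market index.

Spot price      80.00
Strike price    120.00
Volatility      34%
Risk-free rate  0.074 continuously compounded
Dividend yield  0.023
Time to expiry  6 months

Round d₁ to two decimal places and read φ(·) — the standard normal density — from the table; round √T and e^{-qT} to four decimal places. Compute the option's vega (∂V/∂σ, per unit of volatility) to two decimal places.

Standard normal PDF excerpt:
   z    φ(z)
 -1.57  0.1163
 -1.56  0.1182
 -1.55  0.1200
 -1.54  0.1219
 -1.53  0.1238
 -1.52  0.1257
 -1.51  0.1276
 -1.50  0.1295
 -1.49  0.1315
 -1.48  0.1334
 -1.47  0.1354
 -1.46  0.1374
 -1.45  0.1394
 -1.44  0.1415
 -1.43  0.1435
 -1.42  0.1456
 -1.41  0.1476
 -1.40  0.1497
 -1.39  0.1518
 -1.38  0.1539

7.68

σ√T = 0.34 × 0.7071 = 0.2404
d₁ = [ln(80/120) + (0.074 − 0.023 + 0.34²/2)·0.5] / 0.2404 = [-0.4055 + 0.0544] / 0.2404 = -1.4602 which rounds to -1.46
√T = √0.5 = 0.7071
φ(d₁) = φ(-1.46) = 0.1374
e^(−qT) = e^(−0.023·0.5) = 0.9886
vega = S·e^(−qT)·φ(d₁)·√T = 80·0.9886·0.1374·0.7071 = 7.6838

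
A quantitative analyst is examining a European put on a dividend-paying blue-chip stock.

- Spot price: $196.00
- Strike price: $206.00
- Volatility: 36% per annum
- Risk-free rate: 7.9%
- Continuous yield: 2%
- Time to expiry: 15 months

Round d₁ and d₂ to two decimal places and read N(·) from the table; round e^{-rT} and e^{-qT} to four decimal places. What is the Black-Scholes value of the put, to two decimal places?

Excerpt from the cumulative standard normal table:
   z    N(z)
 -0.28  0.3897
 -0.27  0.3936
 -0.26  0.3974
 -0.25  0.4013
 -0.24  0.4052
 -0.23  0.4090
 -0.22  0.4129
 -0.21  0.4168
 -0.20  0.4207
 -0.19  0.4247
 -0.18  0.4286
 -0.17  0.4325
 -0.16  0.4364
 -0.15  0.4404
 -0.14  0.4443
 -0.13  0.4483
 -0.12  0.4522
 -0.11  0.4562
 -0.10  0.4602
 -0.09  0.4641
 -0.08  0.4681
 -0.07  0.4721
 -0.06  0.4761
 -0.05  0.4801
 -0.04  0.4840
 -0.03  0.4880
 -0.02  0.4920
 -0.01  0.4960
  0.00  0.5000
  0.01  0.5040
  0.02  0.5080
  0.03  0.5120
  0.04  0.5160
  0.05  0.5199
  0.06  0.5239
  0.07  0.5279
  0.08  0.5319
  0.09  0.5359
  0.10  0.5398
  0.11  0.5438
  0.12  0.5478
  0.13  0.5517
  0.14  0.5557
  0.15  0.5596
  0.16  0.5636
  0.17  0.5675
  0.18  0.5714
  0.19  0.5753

$27.75

σ√T = 0.36 × 1.1180 = 0.4025
d₁ = [ln(196/206) + (0.079 − 0.02 + ½·0.36²)·1.25] / (σ√T) = (-0.0498 + 0.1547) / 0.4025 = 0.2608 ⇒ 0.26
d₂ = 0.2608 − 0.4025 = -0.1416 ⇒ -0.14
exp(−qT) = exp(−0.02·1.25) = 0.9753;  exp(−rT) = exp(−0.079·1.25) = 0.9060
N(−d₂) = N(0.14) = 0.5557;  N(−d₁) = N(-0.26) = 0.3974
P = 206·0.9060·0.5557 − 196·0.9753·0.3974 = 103.7136 − 75.9665 = 27.7471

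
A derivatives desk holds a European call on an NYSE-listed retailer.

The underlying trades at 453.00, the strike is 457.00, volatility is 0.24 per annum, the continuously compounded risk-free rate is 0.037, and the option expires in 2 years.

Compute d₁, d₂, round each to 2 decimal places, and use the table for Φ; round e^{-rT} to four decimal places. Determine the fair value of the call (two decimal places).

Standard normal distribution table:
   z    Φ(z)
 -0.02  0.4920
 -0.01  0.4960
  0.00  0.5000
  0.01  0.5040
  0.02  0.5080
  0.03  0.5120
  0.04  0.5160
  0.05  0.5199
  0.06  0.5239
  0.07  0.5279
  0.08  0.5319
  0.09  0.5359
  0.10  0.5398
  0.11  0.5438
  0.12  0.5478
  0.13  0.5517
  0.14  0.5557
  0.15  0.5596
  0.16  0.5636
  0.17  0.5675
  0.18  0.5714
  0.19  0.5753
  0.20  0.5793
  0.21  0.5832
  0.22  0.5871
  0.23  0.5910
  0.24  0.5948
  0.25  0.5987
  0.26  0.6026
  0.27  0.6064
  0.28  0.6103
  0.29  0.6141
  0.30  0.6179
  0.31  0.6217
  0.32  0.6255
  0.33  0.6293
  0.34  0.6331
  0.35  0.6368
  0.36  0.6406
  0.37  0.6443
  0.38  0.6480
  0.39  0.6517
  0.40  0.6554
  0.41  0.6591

σ√T = 0.24 × 1.4142 = 0.3394
ln(S/K) + (r + σ²/2)T = ln(453/457) + (0.037 + 0.24²/2)·2 = -0.0088 + 0.1316 = 0.1228
d₁ = 0.1228 / 0.3394 = 0.3618 ≈ 0.36
d₂ = d₁ − σ√T = 0.3618 − 0.3394 = 0.0224 ≈ 0.02
e^(−rT) = e^(−0.037·2) = 0.9287
C = 453·N(0.36) − 457·0.9287·N(0.02) = 453·0.6406 − 457·0.9287·0.5080 = 290.1918 − 215.6033 = 74.5885

74.59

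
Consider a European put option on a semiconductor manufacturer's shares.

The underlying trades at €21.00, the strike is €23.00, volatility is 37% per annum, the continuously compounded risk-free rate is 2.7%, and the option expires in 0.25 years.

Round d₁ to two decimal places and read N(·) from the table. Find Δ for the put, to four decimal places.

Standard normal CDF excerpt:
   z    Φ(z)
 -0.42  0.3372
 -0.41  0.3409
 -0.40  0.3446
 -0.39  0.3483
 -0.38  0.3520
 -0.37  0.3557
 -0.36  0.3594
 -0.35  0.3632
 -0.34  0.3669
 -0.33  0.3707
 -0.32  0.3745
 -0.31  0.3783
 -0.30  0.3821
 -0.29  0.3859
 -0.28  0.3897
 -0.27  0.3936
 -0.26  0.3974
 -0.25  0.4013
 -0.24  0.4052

-0.6406

σ√T = 0.37 × 0.5000 = 0.1850
ln(S/K) + (r + σ²/2)T = ln(21/23) + (0.027 + 0.37²/2)·0.25 = -0.0910 + 0.0239 = -0.0671
d₁ = -0.0671 / 0.1850 = -0.3628 ⇒ -0.36
N(d₁) = N(-0.36) = 0.3594
Δ_put = N(d₁) − 1 = 0.3594 − 1 = -0.6406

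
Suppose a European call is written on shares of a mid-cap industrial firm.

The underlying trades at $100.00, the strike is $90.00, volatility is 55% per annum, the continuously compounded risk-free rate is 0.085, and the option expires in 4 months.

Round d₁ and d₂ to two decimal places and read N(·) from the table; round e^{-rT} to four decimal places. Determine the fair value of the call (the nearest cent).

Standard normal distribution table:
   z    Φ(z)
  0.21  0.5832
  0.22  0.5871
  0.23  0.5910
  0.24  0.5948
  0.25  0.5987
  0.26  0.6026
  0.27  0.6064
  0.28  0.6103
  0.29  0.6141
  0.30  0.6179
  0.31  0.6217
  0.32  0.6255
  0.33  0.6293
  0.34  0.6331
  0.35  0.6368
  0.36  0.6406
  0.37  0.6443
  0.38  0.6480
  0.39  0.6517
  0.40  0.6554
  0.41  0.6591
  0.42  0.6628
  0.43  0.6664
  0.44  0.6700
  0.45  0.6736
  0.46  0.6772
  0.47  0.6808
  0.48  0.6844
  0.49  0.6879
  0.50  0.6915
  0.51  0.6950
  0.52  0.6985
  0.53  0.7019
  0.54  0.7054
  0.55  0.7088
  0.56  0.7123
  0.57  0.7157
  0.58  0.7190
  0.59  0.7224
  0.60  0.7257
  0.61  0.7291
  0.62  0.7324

$19.18

T = 0.3333;  σ√T = 0.3175
d₁ = [ln(100/90) + (0.085 + ½·0.55²)·0.3333] / (σ√T) = (0.1054 + 0.0788) / 0.3175 = 0.5798 which rounds to 0.58
d₂ = 0.5798 − 0.3175 = 0.2623 which rounds to 0.26
e^(−rT) = e^(−0.085·0.3333) = 0.9721
N(d₁) = N(0.58) = 0.7190;  N(d₂) = N(0.26) = 0.6026
C = 100·0.7190 − 90·0.9721·0.6026 = 71.9000 − 52.7209 = 19.1791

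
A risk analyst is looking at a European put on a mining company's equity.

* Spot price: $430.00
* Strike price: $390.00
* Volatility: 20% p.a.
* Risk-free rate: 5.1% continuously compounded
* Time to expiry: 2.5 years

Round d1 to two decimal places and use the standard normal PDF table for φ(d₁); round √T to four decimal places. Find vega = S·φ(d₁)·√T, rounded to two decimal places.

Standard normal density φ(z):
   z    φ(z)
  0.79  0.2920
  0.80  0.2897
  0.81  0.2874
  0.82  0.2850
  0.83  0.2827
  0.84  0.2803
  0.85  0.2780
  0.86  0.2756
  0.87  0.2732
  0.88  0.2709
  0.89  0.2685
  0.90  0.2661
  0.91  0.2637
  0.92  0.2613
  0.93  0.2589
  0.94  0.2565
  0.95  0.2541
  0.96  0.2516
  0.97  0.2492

185.74

σ√T = 0.2·√2.5 = 0.3162
d₁ = [ln(430/390) + (0.051 + 0.2²/2)·2.5] / 0.3162 = [0.0976 + 0.1775] / 0.3162 = 0.8701 ≈ 0.87
√T = √2.5 = 1.5811
φ(d₁) = φ(0.87) = 0.2732
vega = S·φ(d₁)·√T = 430·0.2732·1.5811 = 185.7413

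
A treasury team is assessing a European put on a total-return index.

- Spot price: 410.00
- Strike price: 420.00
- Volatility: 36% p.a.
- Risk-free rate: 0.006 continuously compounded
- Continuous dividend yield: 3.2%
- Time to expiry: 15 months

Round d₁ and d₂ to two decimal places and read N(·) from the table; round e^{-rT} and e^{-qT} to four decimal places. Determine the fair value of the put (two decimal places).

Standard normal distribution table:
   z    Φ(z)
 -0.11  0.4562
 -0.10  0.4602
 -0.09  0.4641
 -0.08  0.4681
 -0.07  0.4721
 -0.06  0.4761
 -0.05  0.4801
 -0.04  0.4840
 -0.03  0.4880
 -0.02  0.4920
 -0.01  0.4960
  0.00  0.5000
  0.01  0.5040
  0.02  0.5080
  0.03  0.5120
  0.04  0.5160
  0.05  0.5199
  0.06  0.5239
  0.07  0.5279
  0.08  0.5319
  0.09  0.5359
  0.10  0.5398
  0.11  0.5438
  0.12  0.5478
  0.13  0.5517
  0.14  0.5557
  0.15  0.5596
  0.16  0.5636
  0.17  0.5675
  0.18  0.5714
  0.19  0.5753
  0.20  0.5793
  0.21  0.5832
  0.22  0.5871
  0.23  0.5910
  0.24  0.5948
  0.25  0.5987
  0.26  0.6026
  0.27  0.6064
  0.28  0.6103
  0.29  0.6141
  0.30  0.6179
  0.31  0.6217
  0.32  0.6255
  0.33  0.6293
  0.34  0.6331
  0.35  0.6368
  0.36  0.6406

76.36

σ√T = 0.36 × 1.1180 = 0.4025
d₁ = [ln(410/420) + (0.006 − 0.032 + ½·0.36²)·1.25] / (σ√T) = (-0.0241 + 0.0485) / 0.4025 = 0.0606 ≈ 0.06
d₂ = 0.0606 − 0.4025 = -0.3419 ≈ -0.34
exp(−qT) = exp(−0.032·1.25) = 0.9608;  exp(−rT) = exp(−0.006·1.25) = 0.9925
N(−d₂) = N(0.34) = 0.6331;  N(−d₁) = N(-0.06) = 0.4761
P = 420·0.9925·0.6331 − 410·0.9608·0.4761 = 263.9077 − 187.5491 = 76.3586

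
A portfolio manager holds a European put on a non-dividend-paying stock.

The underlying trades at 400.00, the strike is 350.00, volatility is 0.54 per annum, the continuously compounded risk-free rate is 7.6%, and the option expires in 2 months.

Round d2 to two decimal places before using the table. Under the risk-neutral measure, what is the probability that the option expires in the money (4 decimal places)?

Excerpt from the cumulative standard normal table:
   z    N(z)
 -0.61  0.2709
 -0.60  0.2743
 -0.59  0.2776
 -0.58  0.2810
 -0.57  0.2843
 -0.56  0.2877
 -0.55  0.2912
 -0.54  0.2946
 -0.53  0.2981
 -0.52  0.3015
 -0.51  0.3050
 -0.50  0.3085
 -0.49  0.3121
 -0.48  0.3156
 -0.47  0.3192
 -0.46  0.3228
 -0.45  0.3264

σ√T = 0.54 × 0.4082 = 0.2205
d₁ = [ln(400/350) + (0.076 + 0.54²/2)·0.1667] / 0.2205 = [0.1335 + 0.0370] / 0.2205 = 0.7734 which rounds to 0.77
d₂ = d₁ − σ√T = 0.7734 − 0.2205 = 0.5529 which rounds to 0.55
Pr(exercise) under Q = N(−d₂) = N(-0.55) = 0.2912

0.2912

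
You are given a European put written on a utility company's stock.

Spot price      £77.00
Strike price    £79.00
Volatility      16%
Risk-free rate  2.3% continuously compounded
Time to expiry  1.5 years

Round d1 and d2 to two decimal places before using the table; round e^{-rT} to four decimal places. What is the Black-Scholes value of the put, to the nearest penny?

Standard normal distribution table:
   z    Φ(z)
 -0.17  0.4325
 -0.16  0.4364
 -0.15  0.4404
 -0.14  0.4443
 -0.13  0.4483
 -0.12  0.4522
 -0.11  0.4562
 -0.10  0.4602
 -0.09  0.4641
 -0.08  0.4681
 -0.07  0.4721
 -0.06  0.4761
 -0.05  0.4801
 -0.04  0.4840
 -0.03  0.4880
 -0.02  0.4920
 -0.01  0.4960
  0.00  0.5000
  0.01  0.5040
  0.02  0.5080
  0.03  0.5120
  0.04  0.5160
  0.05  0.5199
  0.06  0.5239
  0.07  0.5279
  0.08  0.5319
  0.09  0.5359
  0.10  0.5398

£5.47

σ√T = 0.16 × 1.2247 = 0.1960
d₁ = [ln(77/79) + (0.023 + ½·0.16²)·1.5] / (σ√T) = (-0.0256 + 0.0537) / 0.1960 = 0.1432 which rounds to 0.14
d₂ = 0.1432 − 0.1960 = -0.0528 which rounds to -0.05
e^(−rT) = e^(−0.023·1.5) = 0.9661
N(−d₂) = N(0.05) = 0.5199;  N(−d₁) = N(-0.14) = 0.4443
P = 79·0.9661·0.5199 − 77·0.4443 = 39.6798 − 34.2111 = 5.4687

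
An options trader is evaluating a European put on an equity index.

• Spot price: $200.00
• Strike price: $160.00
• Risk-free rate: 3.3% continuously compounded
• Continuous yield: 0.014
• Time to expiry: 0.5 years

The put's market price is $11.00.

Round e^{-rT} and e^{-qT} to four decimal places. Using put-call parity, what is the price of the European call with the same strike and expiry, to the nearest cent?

$52.22

e^(−qT) = e^(−0.014·0.5) = 0.9930;  e^(−rT) = e^(−0.033·0.5) = 0.9836
Put-call parity: C − P = S·e^(−qT) − K·e^(−rT) = 200·0.9930 − 160·0.9836 = 198.6000 − 157.3760 = 41.2240
C = P + (C − P) = 11.00 + (41.2240) = 52.2240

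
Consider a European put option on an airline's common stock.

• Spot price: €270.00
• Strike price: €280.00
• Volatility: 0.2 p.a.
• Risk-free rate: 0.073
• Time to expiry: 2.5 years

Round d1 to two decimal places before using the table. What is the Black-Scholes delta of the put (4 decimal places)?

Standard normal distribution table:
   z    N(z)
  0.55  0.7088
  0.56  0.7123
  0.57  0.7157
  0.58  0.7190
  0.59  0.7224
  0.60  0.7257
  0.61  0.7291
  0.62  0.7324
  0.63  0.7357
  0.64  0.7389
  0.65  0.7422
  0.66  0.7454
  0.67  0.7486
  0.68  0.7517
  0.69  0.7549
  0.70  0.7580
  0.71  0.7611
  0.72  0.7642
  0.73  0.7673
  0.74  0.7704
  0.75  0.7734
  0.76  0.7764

σ√T = 0.2·√2.5 = 0.3162
d₁ = [ln(270/280) + (0.073 + 0.2²/2)·2.5] / 0.3162 = [-0.0364 + 0.2325] / 0.3162 = 0.6202 which rounds to 0.62
N(d₁) = N(0.62) = 0.7324
Δ_put = N(d₁) − 1 = 0.7324 − 1 = -0.2676

-0.2676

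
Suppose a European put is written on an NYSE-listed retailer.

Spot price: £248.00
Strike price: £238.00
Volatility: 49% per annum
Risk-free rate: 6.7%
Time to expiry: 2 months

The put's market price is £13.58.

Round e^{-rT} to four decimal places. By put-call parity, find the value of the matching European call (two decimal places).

e^(−rT) = e^(−0.067·0.1667) = 0.9889
Put-call parity: C − P = S − K·e^(−rT) = 248 − 238·0.9889 = 248 − 235.3582 = 12.6418
C = P + (C − P) = 13.58 + (12.6418) = 26.2218

£26.22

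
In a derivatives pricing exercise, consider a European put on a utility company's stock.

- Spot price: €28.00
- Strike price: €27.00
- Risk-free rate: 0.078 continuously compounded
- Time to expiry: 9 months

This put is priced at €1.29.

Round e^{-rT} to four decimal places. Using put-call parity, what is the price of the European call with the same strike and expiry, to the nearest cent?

€3.82

exp(−rT) = exp(−0.078·0.75) = 0.9432
Put-call parity: C − P = S − K·e^(−rT) = 28 − 27·0.9432 = 28 − 25.4664 = 2.5336
C = P + (C − P) = 1.29 + (2.5336) = 3.8236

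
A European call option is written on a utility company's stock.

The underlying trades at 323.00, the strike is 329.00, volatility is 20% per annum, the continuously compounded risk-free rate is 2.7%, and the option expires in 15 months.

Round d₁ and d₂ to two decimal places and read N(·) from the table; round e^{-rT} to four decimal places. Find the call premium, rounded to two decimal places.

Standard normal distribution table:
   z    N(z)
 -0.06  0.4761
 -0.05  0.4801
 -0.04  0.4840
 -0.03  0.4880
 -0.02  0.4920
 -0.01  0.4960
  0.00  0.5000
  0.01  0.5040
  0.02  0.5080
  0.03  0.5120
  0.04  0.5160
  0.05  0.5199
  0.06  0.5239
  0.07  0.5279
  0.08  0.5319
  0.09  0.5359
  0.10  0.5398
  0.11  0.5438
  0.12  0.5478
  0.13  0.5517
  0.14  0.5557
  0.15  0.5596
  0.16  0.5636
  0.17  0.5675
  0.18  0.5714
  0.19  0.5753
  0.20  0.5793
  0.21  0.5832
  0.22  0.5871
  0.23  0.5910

T = 1.25;  σ√T = 0.2236
d₁ = [ln(323/329) + (0.027 + 0.2²/2)·1.25] / 0.2236 = [-0.0184 + 0.0587] / 0.2236 = 0.1804 ⇒ 0.18
d₂ = d₁ − σ√T = 0.1804 − 0.2236 = -0.0432 ⇒ -0.04
exp(−rT) = exp(−0.027·1.25) = 0.9668
C = 323·N(0.18) − 329·0.9668·N(-0.04) = 323·0.5714 − 329·0.9668·0.4840 = 184.5622 − 153.9494 = 30.6128

30.61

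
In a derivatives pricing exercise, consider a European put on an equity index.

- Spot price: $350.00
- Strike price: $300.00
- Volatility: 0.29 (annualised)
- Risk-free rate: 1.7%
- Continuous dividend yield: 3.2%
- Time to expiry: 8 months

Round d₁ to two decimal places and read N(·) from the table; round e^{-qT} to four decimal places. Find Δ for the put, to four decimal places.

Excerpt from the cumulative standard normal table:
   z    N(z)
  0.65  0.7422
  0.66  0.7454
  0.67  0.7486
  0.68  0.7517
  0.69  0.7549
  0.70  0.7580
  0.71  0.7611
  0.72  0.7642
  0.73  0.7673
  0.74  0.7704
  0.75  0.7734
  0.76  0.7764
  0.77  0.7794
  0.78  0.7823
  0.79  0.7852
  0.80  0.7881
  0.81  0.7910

σ√T = 0.29 × 0.8165 = 0.2368
d₁ = [ln(350/300) + (0.017 − 0.032 + ½·0.29²)·0.6667] / (σ√T) = (0.1542 + 0.0180) / 0.2368 = 0.7272 which rounds to 0.73
N(d₁) = N(0.73) = 0.7673
Δ_put = e^(−qT)·(N(d₁) − 1) = 0.9789·(0.7673 − 1) = -0.2278

-0.2278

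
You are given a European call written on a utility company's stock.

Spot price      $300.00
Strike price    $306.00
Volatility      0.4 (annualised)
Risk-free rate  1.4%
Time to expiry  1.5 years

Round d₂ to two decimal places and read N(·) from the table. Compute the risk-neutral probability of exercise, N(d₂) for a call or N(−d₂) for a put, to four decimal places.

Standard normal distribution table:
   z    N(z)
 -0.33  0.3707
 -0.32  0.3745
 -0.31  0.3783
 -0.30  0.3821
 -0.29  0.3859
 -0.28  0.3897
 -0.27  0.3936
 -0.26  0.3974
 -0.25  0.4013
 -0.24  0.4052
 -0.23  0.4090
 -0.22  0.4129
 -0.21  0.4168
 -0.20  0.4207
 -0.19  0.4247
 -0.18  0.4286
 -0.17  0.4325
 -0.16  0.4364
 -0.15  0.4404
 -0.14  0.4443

T = 1.5;  σ√T = 0.4899
d₁ = [ln(300/306) + (0.014 + ½·0.4²)·1.5] / (σ√T) = (-0.0198 + 0.1410) / 0.4899 = 0.2474 ⇒ 0.25
d₂ = 0.2474 − 0.4899 = -0.2425 ⇒ -0.24
Risk-neutral Pr[S_T > K] = N(d₂) = N(-0.24) = 0.4052

0.4052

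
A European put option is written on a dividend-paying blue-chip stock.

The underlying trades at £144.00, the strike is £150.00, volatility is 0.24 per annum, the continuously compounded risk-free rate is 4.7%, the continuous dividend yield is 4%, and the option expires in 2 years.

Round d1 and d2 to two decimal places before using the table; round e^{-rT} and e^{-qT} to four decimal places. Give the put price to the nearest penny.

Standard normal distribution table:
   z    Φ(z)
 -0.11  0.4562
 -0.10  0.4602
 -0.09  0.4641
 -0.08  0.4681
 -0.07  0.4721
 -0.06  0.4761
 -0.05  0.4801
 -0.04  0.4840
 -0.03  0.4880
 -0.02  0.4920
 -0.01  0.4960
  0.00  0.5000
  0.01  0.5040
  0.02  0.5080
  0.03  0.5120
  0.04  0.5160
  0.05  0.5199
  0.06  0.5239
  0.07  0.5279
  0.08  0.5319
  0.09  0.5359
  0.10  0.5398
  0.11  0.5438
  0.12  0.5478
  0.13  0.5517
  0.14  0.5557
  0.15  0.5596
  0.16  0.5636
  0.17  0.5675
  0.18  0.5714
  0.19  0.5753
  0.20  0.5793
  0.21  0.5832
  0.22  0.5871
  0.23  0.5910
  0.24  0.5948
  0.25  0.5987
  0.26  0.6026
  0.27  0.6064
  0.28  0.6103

σ√T = 0.24·√2 = 0.3394
d₁ = [ln(144/150) + (0.047 − 0.04 + 0.24²/2)·2] / 0.3394 = [-0.0408 + 0.0716] / 0.3394 = 0.0907 ≈ 0.09
d₂ = d₁ − σ√T = 0.0907 − 0.3394 = -0.2487 ≈ -0.25
exp(−qT) = exp(−0.04·2) = 0.9231;  exp(−rT) = exp(−0.047·2) = 0.9103
P = 150·0.9103·N(0.25) − 144·0.9231·N(-0.09) = 150·0.9103·0.5987 − 144·0.9231·0.4641 = 81.7495 − 61.6911 = 20.0583

£20.06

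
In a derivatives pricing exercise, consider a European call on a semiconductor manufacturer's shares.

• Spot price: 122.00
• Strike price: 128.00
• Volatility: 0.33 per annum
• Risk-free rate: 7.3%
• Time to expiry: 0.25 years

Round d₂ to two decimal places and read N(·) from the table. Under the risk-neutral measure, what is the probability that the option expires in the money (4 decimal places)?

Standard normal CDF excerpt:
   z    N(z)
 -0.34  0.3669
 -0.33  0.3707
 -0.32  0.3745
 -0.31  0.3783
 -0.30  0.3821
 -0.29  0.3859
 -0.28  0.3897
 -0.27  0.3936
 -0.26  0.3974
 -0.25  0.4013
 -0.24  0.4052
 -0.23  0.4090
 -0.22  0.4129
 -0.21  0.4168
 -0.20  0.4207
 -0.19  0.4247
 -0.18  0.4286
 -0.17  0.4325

T = 0.25;  σ√T = 0.1650
d₁ = [ln(122/128) + (0.073 + 0.33²/2)·0.25] / 0.1650 = [-0.0480 + 0.0319] / 0.1650 = -0.0979 ≈ -0.10
d₂ = d₁ − σ√T = -0.0979 − 0.1650 = -0.2629 ≈ -0.26
Pr(exercise) under Q = N(d₂) = 0.3974

0.3974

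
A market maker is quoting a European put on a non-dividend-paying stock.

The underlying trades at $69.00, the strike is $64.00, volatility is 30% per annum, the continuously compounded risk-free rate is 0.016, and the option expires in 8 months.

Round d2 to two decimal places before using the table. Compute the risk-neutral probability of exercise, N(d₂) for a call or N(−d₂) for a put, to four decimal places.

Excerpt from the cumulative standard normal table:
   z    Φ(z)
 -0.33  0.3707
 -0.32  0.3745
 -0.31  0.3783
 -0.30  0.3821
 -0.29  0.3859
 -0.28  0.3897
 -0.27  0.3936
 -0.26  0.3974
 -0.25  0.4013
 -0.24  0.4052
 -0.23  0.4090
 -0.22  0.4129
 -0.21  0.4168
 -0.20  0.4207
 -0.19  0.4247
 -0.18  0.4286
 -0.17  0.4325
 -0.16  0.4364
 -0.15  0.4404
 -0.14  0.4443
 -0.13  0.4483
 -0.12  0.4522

0.4090

σ√T = 0.3·√0.6667 = 0.2449
d₁ = [ln(69/64) + (0.016 + 0.3²/2)·0.6667] / 0.2449 = [0.0752 + 0.0407] / 0.2449 = 0.4731 ⇒ 0.47
d₂ = d₁ − σ√T = 0.4731 − 0.2449 = 0.2282 ⇒ 0.23
Pr(exercise) under Q = N(−d₂) = N(-0.23) = 0.4090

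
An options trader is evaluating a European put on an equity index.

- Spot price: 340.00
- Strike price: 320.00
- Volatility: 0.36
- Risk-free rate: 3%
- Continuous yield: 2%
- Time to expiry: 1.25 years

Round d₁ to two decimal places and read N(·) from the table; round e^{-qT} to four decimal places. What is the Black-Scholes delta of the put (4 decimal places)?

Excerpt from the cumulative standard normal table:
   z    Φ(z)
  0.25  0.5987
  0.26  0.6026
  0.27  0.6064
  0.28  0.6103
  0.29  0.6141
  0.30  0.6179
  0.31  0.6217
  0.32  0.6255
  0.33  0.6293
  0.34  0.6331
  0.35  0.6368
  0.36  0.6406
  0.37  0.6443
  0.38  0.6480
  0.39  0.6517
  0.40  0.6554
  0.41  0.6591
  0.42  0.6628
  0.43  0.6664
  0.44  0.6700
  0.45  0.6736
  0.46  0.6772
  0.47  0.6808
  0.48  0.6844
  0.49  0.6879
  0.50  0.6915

σ√T = 0.36·√1.25 = 0.4025
ln(S/K) + (r − q + σ²/2)T = ln(340/320) + (0.03 − 0.02 + 0.36²/2)·1.25 = 0.0606 + 0.0935 = 0.1541
d₁ = 0.1541 / 0.4025 = 0.3829 → 0.38
N(d₁) = N(0.38) = 0.6480
Δ_put = exp(−qT)·(N(d₁) − 1) = 0.9753·(0.6480 − 1) = -0.3433

-0.3433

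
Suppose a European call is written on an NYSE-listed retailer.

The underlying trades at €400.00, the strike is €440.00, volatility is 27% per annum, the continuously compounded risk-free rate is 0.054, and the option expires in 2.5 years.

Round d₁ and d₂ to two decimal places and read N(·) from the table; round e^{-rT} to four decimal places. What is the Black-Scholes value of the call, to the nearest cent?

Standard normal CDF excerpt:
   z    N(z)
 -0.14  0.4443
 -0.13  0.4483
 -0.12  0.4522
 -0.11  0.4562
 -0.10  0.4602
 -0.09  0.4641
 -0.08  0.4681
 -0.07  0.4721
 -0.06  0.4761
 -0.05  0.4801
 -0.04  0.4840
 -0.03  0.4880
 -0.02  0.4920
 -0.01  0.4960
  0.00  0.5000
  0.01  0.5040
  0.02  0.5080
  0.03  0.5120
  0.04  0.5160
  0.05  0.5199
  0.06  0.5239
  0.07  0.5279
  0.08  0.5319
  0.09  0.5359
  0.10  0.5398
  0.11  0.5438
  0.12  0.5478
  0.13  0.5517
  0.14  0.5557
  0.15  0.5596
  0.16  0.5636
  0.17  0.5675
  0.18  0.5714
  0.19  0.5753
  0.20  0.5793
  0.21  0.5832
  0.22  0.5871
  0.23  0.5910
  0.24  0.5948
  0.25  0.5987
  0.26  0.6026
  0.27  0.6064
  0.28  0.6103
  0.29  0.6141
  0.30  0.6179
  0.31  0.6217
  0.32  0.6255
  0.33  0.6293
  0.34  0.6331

€74.84

T = 2.5;  σ√T = 0.4269
ln(S/K) + (r + σ²/2)T = ln(400/440) + (0.054 + 0.27²/2)·2.5 = -0.0953 + 0.2261 = 0.1308
d₁ = 0.1308 / 0.4269 = 0.3064 which rounds to 0.31
d₂ = d₁ − σ√T = 0.3064 − 0.4269 = -0.1205 which rounds to -0.12
e^(−rT) = e^(−0.054·2.5) = 0.8737
C = 400·N(0.31) − 440·0.8737·N(-0.12) = 400·0.6217 − 440·0.8737·0.4522 = 248.6800 − 173.8383 = 74.8417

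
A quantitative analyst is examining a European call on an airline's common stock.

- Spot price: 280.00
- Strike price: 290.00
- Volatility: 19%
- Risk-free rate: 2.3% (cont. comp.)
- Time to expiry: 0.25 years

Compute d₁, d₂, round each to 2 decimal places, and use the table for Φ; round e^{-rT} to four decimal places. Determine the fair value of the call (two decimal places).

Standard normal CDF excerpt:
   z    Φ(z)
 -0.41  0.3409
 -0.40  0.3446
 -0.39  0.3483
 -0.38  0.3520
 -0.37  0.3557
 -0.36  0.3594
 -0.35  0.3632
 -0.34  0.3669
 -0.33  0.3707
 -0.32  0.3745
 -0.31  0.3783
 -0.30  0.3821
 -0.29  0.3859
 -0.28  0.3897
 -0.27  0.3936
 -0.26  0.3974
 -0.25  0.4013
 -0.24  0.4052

7.64

σ√T = 0.19 × 0.5000 = 0.0950
ln(S/K) + (r + σ²/2)T = ln(280/290) + (0.023 + 0.19²/2)·0.25 = -0.0351 + 0.0103 = -0.0248
d₁ = -0.0248 / 0.0950 = -0.2614 which rounds to -0.26
d₂ = d₁ − σ√T = -0.2614 − 0.0950 = -0.3564 which rounds to -0.36
exp(−rT) = exp(−0.023·0.25) = 0.9943
N(d₁) = N(-0.26) = 0.3974;  N(d₂) = N(-0.36) = 0.3594
C = 280·0.3974 − 290·0.9943·0.3594 = 111.2720 − 103.6319 = 7.6401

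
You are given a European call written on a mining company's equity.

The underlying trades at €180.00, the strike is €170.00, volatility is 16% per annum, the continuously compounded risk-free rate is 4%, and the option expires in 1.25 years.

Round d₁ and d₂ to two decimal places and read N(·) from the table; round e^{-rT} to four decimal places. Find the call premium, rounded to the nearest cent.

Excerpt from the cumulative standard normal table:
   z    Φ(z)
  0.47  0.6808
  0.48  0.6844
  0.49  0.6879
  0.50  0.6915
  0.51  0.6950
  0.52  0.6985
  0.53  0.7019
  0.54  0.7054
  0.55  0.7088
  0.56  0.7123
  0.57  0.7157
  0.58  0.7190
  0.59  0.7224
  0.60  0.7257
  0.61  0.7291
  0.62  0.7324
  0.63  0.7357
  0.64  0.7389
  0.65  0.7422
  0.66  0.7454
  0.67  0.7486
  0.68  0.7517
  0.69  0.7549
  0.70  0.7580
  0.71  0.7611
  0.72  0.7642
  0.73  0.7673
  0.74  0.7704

€23.50

T = 1.25;  σ√T = 0.1789
d₁ = [ln(180/170) + (0.04 + 0.16²/2)·1.25] / 0.1789 = [0.0572 + 0.0660] / 0.1789 = 0.6885 → 0.69
d₂ = d₁ − σ√T = 0.6885 − 0.1789 = 0.5096 → 0.51
e^(−rT) = e^(−0.04·1.25) = 0.9512
C = 180·N(0.69) − 170·0.9512·N(0.51) = 180·0.7549 − 170·0.9512·0.6950 = 135.8820 − 112.3843 = 23.4977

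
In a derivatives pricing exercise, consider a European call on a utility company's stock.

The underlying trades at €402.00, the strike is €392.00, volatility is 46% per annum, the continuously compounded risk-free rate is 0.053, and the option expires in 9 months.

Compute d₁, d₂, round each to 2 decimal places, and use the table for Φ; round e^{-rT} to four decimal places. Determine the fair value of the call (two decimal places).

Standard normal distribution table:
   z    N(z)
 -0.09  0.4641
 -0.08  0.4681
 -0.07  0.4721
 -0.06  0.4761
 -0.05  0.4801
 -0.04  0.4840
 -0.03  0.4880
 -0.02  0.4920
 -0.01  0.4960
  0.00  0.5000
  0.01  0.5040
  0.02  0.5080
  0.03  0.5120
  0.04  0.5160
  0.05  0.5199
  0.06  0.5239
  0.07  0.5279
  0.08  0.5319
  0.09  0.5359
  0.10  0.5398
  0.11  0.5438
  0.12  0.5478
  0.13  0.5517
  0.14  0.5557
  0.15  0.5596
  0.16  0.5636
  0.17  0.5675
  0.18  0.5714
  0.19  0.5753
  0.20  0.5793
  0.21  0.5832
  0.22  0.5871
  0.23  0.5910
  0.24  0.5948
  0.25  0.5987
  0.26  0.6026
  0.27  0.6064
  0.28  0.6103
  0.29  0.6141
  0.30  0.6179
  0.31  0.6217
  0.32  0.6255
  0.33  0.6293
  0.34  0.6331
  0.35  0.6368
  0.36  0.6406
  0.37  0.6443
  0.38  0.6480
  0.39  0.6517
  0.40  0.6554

€75.19

σ√T = 0.46·√0.75 = 0.3984
d₁ = [ln(402/392) + (0.053 + 0.46²/2)·0.75] / 0.3984 = [0.0252 + 0.1191] / 0.3984 = 0.3622 → 0.36
d₂ = d₁ − σ√T = 0.3622 − 0.3984 = -0.0362 → -0.04
exp(−rT) = exp(−0.053·0.75) = 0.9610
C = 402·N(0.36) − 392·0.9610·N(-0.04) = 402·0.6406 − 392·0.9610·0.4840 = 257.5212 − 182.3286 = 75.1926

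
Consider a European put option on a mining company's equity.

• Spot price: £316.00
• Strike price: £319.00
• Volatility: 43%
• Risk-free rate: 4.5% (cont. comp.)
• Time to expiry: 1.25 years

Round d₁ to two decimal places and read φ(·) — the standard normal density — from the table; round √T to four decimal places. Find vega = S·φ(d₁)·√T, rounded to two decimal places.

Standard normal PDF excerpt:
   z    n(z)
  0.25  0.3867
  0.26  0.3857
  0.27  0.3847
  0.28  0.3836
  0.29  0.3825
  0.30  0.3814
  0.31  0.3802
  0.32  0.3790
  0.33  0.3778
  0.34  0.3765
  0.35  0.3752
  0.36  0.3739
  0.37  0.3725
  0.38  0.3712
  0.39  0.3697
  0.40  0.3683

σ√T = 0.43·√1.25 = 0.4808
ln(S/K) + (r + σ²/2)T = ln(316/319) + (0.045 + 0.43²/2)·1.25 = -0.0094 + 0.1718 = 0.1624
d₁ = 0.1624 / 0.4808 = 0.3377 ⇒ 0.34
√T = √1.25 = 1.1180
φ(d₁) = φ(0.34) = 0.3765
vega = S·φ(d₁)·√T = 316·0.3765·1.1180 = 133.0129

133.01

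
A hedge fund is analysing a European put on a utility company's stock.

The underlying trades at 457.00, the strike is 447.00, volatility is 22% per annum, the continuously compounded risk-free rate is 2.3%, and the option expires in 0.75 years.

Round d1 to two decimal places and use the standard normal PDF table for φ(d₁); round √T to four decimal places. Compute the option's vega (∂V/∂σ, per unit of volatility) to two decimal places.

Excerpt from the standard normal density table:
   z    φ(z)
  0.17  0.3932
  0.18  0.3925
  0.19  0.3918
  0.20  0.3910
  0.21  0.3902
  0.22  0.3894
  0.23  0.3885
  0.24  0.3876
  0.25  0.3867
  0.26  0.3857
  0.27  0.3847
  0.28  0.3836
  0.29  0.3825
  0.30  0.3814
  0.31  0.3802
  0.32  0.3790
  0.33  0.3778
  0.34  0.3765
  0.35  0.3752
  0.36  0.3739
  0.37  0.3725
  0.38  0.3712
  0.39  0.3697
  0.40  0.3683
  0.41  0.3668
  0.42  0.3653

T = 0.75;  σ√T = 0.1905
ln(S/K) + (r + σ²/2)T = ln(457/447) + (0.023 + 0.22²/2)·0.75 = 0.0221 + 0.0354 = 0.0575
d₁ = 0.0575 / 0.1905 = 0.3019 ⇒ 0.30
√T = √0.75 = 0.8660
φ(d₁) = φ(0.30) = 0.3814
vega = S·φ(d₁)·√T = 457·0.3814·0.8660 = 150.9436

150.94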